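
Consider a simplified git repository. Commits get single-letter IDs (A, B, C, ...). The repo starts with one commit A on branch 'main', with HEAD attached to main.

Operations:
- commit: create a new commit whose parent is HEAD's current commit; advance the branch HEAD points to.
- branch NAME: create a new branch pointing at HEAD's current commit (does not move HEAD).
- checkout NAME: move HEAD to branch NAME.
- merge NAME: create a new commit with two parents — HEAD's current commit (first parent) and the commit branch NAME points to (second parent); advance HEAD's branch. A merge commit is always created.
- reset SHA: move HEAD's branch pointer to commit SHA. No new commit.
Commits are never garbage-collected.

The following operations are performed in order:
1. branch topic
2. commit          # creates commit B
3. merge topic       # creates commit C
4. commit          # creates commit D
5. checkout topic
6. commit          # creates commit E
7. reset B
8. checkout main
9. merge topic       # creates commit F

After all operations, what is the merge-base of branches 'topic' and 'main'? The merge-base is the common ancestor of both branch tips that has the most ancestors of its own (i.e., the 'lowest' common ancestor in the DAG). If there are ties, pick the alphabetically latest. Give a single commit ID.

Answer: B

Derivation:
After op 1 (branch): HEAD=main@A [main=A topic=A]
After op 2 (commit): HEAD=main@B [main=B topic=A]
After op 3 (merge): HEAD=main@C [main=C topic=A]
After op 4 (commit): HEAD=main@D [main=D topic=A]
After op 5 (checkout): HEAD=topic@A [main=D topic=A]
After op 6 (commit): HEAD=topic@E [main=D topic=E]
After op 7 (reset): HEAD=topic@B [main=D topic=B]
After op 8 (checkout): HEAD=main@D [main=D topic=B]
After op 9 (merge): HEAD=main@F [main=F topic=B]
ancestors(topic=B): ['A', 'B']
ancestors(main=F): ['A', 'B', 'C', 'D', 'F']
common: ['A', 'B']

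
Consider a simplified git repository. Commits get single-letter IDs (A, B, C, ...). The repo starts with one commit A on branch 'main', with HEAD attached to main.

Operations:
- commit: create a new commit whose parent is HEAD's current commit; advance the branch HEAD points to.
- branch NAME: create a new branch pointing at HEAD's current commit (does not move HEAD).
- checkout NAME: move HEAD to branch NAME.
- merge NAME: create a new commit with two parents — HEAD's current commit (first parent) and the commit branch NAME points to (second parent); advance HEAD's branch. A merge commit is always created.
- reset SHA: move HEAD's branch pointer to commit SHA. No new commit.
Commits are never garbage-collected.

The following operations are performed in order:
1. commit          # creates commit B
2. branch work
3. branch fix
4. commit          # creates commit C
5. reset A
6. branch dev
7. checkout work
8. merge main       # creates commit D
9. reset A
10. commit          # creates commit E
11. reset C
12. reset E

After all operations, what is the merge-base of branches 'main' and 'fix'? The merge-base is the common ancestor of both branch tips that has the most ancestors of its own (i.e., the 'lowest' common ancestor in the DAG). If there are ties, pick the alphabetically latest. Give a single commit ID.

Answer: A

Derivation:
After op 1 (commit): HEAD=main@B [main=B]
After op 2 (branch): HEAD=main@B [main=B work=B]
After op 3 (branch): HEAD=main@B [fix=B main=B work=B]
After op 4 (commit): HEAD=main@C [fix=B main=C work=B]
After op 5 (reset): HEAD=main@A [fix=B main=A work=B]
After op 6 (branch): HEAD=main@A [dev=A fix=B main=A work=B]
After op 7 (checkout): HEAD=work@B [dev=A fix=B main=A work=B]
After op 8 (merge): HEAD=work@D [dev=A fix=B main=A work=D]
After op 9 (reset): HEAD=work@A [dev=A fix=B main=A work=A]
After op 10 (commit): HEAD=work@E [dev=A fix=B main=A work=E]
After op 11 (reset): HEAD=work@C [dev=A fix=B main=A work=C]
After op 12 (reset): HEAD=work@E [dev=A fix=B main=A work=E]
ancestors(main=A): ['A']
ancestors(fix=B): ['A', 'B']
common: ['A']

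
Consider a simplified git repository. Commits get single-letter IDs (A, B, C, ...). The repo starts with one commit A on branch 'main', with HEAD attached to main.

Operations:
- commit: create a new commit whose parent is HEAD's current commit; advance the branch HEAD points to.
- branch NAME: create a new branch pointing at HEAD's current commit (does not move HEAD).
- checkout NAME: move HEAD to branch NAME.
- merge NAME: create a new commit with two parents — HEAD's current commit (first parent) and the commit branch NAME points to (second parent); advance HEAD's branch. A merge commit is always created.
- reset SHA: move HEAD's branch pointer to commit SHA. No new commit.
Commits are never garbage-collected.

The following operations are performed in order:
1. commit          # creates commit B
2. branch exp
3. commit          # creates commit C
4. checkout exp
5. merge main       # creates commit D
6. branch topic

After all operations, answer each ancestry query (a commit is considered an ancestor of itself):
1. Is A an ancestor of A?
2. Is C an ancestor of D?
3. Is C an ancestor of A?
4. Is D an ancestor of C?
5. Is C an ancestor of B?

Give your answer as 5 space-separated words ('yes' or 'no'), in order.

Answer: yes yes no no no

Derivation:
After op 1 (commit): HEAD=main@B [main=B]
After op 2 (branch): HEAD=main@B [exp=B main=B]
After op 3 (commit): HEAD=main@C [exp=B main=C]
After op 4 (checkout): HEAD=exp@B [exp=B main=C]
After op 5 (merge): HEAD=exp@D [exp=D main=C]
After op 6 (branch): HEAD=exp@D [exp=D main=C topic=D]
ancestors(A) = {A}; A in? yes
ancestors(D) = {A,B,C,D}; C in? yes
ancestors(A) = {A}; C in? no
ancestors(C) = {A,B,C}; D in? no
ancestors(B) = {A,B}; C in? no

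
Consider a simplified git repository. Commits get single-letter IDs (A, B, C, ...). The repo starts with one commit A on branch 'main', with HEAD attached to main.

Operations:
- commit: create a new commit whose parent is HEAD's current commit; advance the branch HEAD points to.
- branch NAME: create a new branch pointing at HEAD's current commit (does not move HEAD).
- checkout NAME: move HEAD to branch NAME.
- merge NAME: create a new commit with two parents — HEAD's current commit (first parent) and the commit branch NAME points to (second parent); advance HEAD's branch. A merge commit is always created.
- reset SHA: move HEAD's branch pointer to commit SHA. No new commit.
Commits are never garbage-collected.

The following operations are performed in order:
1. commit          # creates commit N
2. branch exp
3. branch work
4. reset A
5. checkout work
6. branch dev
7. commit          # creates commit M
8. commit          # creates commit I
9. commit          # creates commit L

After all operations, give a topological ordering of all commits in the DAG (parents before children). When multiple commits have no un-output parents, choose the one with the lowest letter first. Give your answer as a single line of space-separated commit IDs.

After op 1 (commit): HEAD=main@N [main=N]
After op 2 (branch): HEAD=main@N [exp=N main=N]
After op 3 (branch): HEAD=main@N [exp=N main=N work=N]
After op 4 (reset): HEAD=main@A [exp=N main=A work=N]
After op 5 (checkout): HEAD=work@N [exp=N main=A work=N]
After op 6 (branch): HEAD=work@N [dev=N exp=N main=A work=N]
After op 7 (commit): HEAD=work@M [dev=N exp=N main=A work=M]
After op 8 (commit): HEAD=work@I [dev=N exp=N main=A work=I]
After op 9 (commit): HEAD=work@L [dev=N exp=N main=A work=L]
commit A: parents=[]
commit I: parents=['M']
commit L: parents=['I']
commit M: parents=['N']
commit N: parents=['A']

Answer: A N M I L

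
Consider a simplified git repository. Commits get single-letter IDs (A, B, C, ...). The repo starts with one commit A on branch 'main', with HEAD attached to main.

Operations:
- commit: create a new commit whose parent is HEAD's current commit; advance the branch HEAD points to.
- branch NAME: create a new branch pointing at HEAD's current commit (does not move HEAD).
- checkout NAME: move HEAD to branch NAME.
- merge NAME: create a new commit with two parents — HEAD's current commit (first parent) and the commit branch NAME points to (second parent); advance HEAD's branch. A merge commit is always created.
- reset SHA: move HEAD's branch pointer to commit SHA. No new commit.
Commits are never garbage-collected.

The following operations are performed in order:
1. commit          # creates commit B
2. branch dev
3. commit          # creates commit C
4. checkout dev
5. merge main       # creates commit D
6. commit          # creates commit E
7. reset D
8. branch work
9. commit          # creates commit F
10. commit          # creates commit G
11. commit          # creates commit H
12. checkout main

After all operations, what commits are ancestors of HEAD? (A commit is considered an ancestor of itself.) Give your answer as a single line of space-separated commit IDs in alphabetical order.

After op 1 (commit): HEAD=main@B [main=B]
After op 2 (branch): HEAD=main@B [dev=B main=B]
After op 3 (commit): HEAD=main@C [dev=B main=C]
After op 4 (checkout): HEAD=dev@B [dev=B main=C]
After op 5 (merge): HEAD=dev@D [dev=D main=C]
After op 6 (commit): HEAD=dev@E [dev=E main=C]
After op 7 (reset): HEAD=dev@D [dev=D main=C]
After op 8 (branch): HEAD=dev@D [dev=D main=C work=D]
After op 9 (commit): HEAD=dev@F [dev=F main=C work=D]
After op 10 (commit): HEAD=dev@G [dev=G main=C work=D]
After op 11 (commit): HEAD=dev@H [dev=H main=C work=D]
After op 12 (checkout): HEAD=main@C [dev=H main=C work=D]

Answer: A B C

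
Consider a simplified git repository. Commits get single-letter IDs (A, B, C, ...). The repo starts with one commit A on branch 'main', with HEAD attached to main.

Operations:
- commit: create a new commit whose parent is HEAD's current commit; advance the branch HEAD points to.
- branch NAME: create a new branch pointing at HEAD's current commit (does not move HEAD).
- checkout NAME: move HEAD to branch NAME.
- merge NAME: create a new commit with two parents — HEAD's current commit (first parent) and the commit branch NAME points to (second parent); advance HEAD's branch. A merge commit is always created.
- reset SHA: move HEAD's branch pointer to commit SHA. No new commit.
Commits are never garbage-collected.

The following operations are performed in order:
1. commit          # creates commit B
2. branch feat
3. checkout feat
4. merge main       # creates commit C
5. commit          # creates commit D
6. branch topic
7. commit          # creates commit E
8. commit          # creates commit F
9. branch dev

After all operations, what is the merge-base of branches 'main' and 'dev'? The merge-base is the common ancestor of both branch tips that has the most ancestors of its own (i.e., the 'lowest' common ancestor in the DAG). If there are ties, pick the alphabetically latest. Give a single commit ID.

Answer: B

Derivation:
After op 1 (commit): HEAD=main@B [main=B]
After op 2 (branch): HEAD=main@B [feat=B main=B]
After op 3 (checkout): HEAD=feat@B [feat=B main=B]
After op 4 (merge): HEAD=feat@C [feat=C main=B]
After op 5 (commit): HEAD=feat@D [feat=D main=B]
After op 6 (branch): HEAD=feat@D [feat=D main=B topic=D]
After op 7 (commit): HEAD=feat@E [feat=E main=B topic=D]
After op 8 (commit): HEAD=feat@F [feat=F main=B topic=D]
After op 9 (branch): HEAD=feat@F [dev=F feat=F main=B topic=D]
ancestors(main=B): ['A', 'B']
ancestors(dev=F): ['A', 'B', 'C', 'D', 'E', 'F']
common: ['A', 'B']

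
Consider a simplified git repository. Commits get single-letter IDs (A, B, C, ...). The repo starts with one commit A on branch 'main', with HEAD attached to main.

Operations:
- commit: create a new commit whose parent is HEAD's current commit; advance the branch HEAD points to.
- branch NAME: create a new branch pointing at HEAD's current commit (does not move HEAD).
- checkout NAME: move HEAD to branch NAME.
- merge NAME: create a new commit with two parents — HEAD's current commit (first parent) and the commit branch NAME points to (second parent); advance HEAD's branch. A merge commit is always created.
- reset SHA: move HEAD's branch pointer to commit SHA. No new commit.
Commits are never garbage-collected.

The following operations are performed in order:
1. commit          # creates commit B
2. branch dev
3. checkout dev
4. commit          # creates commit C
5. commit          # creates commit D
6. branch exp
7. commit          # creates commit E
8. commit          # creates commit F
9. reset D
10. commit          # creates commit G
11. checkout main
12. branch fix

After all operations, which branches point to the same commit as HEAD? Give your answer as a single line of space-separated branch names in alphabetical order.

Answer: fix main

Derivation:
After op 1 (commit): HEAD=main@B [main=B]
After op 2 (branch): HEAD=main@B [dev=B main=B]
After op 3 (checkout): HEAD=dev@B [dev=B main=B]
After op 4 (commit): HEAD=dev@C [dev=C main=B]
After op 5 (commit): HEAD=dev@D [dev=D main=B]
After op 6 (branch): HEAD=dev@D [dev=D exp=D main=B]
After op 7 (commit): HEAD=dev@E [dev=E exp=D main=B]
After op 8 (commit): HEAD=dev@F [dev=F exp=D main=B]
After op 9 (reset): HEAD=dev@D [dev=D exp=D main=B]
After op 10 (commit): HEAD=dev@G [dev=G exp=D main=B]
After op 11 (checkout): HEAD=main@B [dev=G exp=D main=B]
After op 12 (branch): HEAD=main@B [dev=G exp=D fix=B main=B]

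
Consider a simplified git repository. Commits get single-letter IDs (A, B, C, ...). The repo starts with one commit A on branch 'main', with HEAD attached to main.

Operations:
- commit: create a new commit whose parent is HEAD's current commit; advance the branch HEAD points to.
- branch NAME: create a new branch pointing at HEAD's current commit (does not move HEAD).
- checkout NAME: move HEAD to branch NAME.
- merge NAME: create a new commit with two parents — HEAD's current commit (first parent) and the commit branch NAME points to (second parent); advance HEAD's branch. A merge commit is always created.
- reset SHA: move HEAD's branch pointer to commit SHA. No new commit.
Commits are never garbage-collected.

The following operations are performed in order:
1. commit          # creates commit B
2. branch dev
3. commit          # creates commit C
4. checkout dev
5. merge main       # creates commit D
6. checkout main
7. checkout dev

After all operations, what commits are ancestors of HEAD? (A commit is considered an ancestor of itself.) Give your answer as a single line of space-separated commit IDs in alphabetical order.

Answer: A B C D

Derivation:
After op 1 (commit): HEAD=main@B [main=B]
After op 2 (branch): HEAD=main@B [dev=B main=B]
After op 3 (commit): HEAD=main@C [dev=B main=C]
After op 4 (checkout): HEAD=dev@B [dev=B main=C]
After op 5 (merge): HEAD=dev@D [dev=D main=C]
After op 6 (checkout): HEAD=main@C [dev=D main=C]
After op 7 (checkout): HEAD=dev@D [dev=D main=C]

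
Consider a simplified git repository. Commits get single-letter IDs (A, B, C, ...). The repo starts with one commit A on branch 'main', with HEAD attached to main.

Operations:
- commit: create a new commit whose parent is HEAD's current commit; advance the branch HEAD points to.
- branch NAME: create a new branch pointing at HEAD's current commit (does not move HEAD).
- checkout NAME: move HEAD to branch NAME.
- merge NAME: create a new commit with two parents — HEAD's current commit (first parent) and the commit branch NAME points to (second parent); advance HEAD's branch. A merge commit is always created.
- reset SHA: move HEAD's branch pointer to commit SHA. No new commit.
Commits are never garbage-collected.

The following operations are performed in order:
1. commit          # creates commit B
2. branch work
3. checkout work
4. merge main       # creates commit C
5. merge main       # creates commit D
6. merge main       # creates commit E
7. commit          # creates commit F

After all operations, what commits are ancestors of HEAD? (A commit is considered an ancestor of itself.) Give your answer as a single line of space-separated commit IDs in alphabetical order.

Answer: A B C D E F

Derivation:
After op 1 (commit): HEAD=main@B [main=B]
After op 2 (branch): HEAD=main@B [main=B work=B]
After op 3 (checkout): HEAD=work@B [main=B work=B]
After op 4 (merge): HEAD=work@C [main=B work=C]
After op 5 (merge): HEAD=work@D [main=B work=D]
After op 6 (merge): HEAD=work@E [main=B work=E]
After op 7 (commit): HEAD=work@F [main=B work=F]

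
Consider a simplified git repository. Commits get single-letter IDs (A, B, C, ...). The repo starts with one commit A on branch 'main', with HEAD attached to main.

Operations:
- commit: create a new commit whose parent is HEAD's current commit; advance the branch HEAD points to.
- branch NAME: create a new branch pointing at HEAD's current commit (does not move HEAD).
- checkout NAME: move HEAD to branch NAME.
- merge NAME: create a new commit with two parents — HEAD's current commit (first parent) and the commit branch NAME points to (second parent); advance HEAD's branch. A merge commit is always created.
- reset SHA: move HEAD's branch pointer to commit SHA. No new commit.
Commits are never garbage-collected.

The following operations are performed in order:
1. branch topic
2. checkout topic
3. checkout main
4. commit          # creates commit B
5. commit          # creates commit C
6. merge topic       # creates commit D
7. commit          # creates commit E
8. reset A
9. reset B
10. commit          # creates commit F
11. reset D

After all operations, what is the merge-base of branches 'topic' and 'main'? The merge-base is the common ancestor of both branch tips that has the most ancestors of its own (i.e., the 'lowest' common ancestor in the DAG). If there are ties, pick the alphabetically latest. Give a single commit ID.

Answer: A

Derivation:
After op 1 (branch): HEAD=main@A [main=A topic=A]
After op 2 (checkout): HEAD=topic@A [main=A topic=A]
After op 3 (checkout): HEAD=main@A [main=A topic=A]
After op 4 (commit): HEAD=main@B [main=B topic=A]
After op 5 (commit): HEAD=main@C [main=C topic=A]
After op 6 (merge): HEAD=main@D [main=D topic=A]
After op 7 (commit): HEAD=main@E [main=E topic=A]
After op 8 (reset): HEAD=main@A [main=A topic=A]
After op 9 (reset): HEAD=main@B [main=B topic=A]
After op 10 (commit): HEAD=main@F [main=F topic=A]
After op 11 (reset): HEAD=main@D [main=D topic=A]
ancestors(topic=A): ['A']
ancestors(main=D): ['A', 'B', 'C', 'D']
common: ['A']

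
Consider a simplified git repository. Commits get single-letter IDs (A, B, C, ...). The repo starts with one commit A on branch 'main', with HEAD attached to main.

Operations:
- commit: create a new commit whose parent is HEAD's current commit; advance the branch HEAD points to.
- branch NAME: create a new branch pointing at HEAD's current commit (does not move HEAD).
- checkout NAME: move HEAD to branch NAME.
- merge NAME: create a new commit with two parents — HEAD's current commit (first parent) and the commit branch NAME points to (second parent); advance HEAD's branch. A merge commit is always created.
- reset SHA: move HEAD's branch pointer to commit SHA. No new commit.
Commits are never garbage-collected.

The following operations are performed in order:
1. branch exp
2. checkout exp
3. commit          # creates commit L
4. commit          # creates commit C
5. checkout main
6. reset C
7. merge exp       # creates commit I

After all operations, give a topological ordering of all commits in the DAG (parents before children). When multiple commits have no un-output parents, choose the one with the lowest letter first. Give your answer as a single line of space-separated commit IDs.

After op 1 (branch): HEAD=main@A [exp=A main=A]
After op 2 (checkout): HEAD=exp@A [exp=A main=A]
After op 3 (commit): HEAD=exp@L [exp=L main=A]
After op 4 (commit): HEAD=exp@C [exp=C main=A]
After op 5 (checkout): HEAD=main@A [exp=C main=A]
After op 6 (reset): HEAD=main@C [exp=C main=C]
After op 7 (merge): HEAD=main@I [exp=C main=I]
commit A: parents=[]
commit C: parents=['L']
commit I: parents=['C', 'C']
commit L: parents=['A']

Answer: A L C I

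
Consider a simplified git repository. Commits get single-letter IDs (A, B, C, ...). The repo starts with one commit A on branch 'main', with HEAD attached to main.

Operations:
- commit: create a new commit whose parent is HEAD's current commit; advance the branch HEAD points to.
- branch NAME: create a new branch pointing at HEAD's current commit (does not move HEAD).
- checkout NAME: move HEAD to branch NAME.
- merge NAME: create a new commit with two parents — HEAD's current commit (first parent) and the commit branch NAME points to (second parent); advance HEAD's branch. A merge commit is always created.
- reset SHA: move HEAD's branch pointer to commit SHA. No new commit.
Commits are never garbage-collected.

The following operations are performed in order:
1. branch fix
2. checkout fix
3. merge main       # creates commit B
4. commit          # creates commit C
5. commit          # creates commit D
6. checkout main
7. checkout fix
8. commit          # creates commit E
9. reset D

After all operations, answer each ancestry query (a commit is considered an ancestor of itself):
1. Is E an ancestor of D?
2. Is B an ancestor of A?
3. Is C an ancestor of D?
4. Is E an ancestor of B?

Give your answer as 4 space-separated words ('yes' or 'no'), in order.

After op 1 (branch): HEAD=main@A [fix=A main=A]
After op 2 (checkout): HEAD=fix@A [fix=A main=A]
After op 3 (merge): HEAD=fix@B [fix=B main=A]
After op 4 (commit): HEAD=fix@C [fix=C main=A]
After op 5 (commit): HEAD=fix@D [fix=D main=A]
After op 6 (checkout): HEAD=main@A [fix=D main=A]
After op 7 (checkout): HEAD=fix@D [fix=D main=A]
After op 8 (commit): HEAD=fix@E [fix=E main=A]
After op 9 (reset): HEAD=fix@D [fix=D main=A]
ancestors(D) = {A,B,C,D}; E in? no
ancestors(A) = {A}; B in? no
ancestors(D) = {A,B,C,D}; C in? yes
ancestors(B) = {A,B}; E in? no

Answer: no no yes no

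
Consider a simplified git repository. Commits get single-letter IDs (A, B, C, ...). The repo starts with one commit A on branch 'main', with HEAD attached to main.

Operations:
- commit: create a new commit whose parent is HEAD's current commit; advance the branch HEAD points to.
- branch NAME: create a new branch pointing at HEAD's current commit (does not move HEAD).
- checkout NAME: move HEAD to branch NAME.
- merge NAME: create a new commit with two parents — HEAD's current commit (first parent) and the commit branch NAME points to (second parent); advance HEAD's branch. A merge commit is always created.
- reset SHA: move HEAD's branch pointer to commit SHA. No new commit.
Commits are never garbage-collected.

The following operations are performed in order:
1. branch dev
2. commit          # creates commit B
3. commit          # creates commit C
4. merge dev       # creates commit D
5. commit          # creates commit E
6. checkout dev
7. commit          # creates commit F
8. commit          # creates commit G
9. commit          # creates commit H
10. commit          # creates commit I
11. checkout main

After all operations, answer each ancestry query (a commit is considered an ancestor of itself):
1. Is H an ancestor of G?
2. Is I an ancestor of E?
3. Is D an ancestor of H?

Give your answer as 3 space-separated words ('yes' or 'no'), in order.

After op 1 (branch): HEAD=main@A [dev=A main=A]
After op 2 (commit): HEAD=main@B [dev=A main=B]
After op 3 (commit): HEAD=main@C [dev=A main=C]
After op 4 (merge): HEAD=main@D [dev=A main=D]
After op 5 (commit): HEAD=main@E [dev=A main=E]
After op 6 (checkout): HEAD=dev@A [dev=A main=E]
After op 7 (commit): HEAD=dev@F [dev=F main=E]
After op 8 (commit): HEAD=dev@G [dev=G main=E]
After op 9 (commit): HEAD=dev@H [dev=H main=E]
After op 10 (commit): HEAD=dev@I [dev=I main=E]
After op 11 (checkout): HEAD=main@E [dev=I main=E]
ancestors(G) = {A,F,G}; H in? no
ancestors(E) = {A,B,C,D,E}; I in? no
ancestors(H) = {A,F,G,H}; D in? no

Answer: no no no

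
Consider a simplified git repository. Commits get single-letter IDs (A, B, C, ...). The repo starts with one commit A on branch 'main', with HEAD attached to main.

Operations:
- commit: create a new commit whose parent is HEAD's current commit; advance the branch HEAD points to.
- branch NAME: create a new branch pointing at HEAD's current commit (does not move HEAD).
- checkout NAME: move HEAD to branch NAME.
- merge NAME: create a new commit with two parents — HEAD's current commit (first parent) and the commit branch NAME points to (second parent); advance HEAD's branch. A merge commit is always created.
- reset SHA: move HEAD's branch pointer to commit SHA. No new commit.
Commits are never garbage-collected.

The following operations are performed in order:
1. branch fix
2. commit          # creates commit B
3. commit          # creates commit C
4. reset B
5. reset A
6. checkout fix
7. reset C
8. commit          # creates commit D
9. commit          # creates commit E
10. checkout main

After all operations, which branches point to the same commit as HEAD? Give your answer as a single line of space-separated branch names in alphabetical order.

After op 1 (branch): HEAD=main@A [fix=A main=A]
After op 2 (commit): HEAD=main@B [fix=A main=B]
After op 3 (commit): HEAD=main@C [fix=A main=C]
After op 4 (reset): HEAD=main@B [fix=A main=B]
After op 5 (reset): HEAD=main@A [fix=A main=A]
After op 6 (checkout): HEAD=fix@A [fix=A main=A]
After op 7 (reset): HEAD=fix@C [fix=C main=A]
After op 8 (commit): HEAD=fix@D [fix=D main=A]
After op 9 (commit): HEAD=fix@E [fix=E main=A]
After op 10 (checkout): HEAD=main@A [fix=E main=A]

Answer: main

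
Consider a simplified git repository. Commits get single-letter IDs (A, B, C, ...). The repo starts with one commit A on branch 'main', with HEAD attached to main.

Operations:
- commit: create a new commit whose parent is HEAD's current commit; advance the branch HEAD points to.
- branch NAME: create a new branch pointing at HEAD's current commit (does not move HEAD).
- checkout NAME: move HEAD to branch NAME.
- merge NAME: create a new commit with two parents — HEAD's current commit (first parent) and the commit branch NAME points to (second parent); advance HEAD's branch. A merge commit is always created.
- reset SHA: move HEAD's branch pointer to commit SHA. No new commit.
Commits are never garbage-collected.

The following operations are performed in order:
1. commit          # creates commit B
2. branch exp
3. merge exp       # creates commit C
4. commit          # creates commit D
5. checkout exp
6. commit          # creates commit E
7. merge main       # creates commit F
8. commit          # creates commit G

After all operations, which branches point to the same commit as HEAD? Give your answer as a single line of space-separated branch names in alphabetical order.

After op 1 (commit): HEAD=main@B [main=B]
After op 2 (branch): HEAD=main@B [exp=B main=B]
After op 3 (merge): HEAD=main@C [exp=B main=C]
After op 4 (commit): HEAD=main@D [exp=B main=D]
After op 5 (checkout): HEAD=exp@B [exp=B main=D]
After op 6 (commit): HEAD=exp@E [exp=E main=D]
After op 7 (merge): HEAD=exp@F [exp=F main=D]
After op 8 (commit): HEAD=exp@G [exp=G main=D]

Answer: exp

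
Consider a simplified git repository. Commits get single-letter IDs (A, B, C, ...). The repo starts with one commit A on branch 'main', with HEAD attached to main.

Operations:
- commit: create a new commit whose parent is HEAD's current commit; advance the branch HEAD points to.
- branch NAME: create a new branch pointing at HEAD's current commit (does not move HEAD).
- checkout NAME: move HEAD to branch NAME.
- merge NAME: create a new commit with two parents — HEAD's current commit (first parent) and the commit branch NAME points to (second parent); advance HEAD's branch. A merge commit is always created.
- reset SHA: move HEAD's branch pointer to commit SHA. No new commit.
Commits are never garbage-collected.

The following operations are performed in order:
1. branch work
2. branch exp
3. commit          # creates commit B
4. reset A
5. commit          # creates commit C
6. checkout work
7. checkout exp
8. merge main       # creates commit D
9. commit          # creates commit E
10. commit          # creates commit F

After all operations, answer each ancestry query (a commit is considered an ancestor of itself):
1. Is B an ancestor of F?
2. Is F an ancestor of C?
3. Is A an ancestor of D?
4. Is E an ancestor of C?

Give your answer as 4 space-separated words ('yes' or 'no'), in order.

Answer: no no yes no

Derivation:
After op 1 (branch): HEAD=main@A [main=A work=A]
After op 2 (branch): HEAD=main@A [exp=A main=A work=A]
After op 3 (commit): HEAD=main@B [exp=A main=B work=A]
After op 4 (reset): HEAD=main@A [exp=A main=A work=A]
After op 5 (commit): HEAD=main@C [exp=A main=C work=A]
After op 6 (checkout): HEAD=work@A [exp=A main=C work=A]
After op 7 (checkout): HEAD=exp@A [exp=A main=C work=A]
After op 8 (merge): HEAD=exp@D [exp=D main=C work=A]
After op 9 (commit): HEAD=exp@E [exp=E main=C work=A]
After op 10 (commit): HEAD=exp@F [exp=F main=C work=A]
ancestors(F) = {A,C,D,E,F}; B in? no
ancestors(C) = {A,C}; F in? no
ancestors(D) = {A,C,D}; A in? yes
ancestors(C) = {A,C}; E in? no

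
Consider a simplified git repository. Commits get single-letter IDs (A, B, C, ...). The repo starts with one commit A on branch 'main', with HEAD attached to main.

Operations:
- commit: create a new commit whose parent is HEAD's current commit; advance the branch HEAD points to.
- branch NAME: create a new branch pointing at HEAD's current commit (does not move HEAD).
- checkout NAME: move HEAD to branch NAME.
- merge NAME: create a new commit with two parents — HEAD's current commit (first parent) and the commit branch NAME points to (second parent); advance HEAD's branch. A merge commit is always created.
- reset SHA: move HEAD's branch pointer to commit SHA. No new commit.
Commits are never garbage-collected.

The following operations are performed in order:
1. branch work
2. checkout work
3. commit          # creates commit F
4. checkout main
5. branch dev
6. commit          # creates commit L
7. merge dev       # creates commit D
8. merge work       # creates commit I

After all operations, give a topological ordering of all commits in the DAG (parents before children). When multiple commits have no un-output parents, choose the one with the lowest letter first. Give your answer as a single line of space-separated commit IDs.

After op 1 (branch): HEAD=main@A [main=A work=A]
After op 2 (checkout): HEAD=work@A [main=A work=A]
After op 3 (commit): HEAD=work@F [main=A work=F]
After op 4 (checkout): HEAD=main@A [main=A work=F]
After op 5 (branch): HEAD=main@A [dev=A main=A work=F]
After op 6 (commit): HEAD=main@L [dev=A main=L work=F]
After op 7 (merge): HEAD=main@D [dev=A main=D work=F]
After op 8 (merge): HEAD=main@I [dev=A main=I work=F]
commit A: parents=[]
commit D: parents=['L', 'A']
commit F: parents=['A']
commit I: parents=['D', 'F']
commit L: parents=['A']

Answer: A F L D I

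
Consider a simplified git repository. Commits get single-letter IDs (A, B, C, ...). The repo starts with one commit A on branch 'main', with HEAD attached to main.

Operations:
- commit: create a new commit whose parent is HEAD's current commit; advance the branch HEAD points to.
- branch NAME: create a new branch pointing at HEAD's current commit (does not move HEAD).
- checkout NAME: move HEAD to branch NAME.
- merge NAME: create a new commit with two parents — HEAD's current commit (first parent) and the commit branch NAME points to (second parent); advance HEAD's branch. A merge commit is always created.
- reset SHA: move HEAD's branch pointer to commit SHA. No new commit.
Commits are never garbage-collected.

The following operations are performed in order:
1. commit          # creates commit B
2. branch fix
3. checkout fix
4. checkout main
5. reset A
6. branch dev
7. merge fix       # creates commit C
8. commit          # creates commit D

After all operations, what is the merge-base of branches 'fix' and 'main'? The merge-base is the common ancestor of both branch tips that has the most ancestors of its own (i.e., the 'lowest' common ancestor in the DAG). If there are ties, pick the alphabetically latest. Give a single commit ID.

After op 1 (commit): HEAD=main@B [main=B]
After op 2 (branch): HEAD=main@B [fix=B main=B]
After op 3 (checkout): HEAD=fix@B [fix=B main=B]
After op 4 (checkout): HEAD=main@B [fix=B main=B]
After op 5 (reset): HEAD=main@A [fix=B main=A]
After op 6 (branch): HEAD=main@A [dev=A fix=B main=A]
After op 7 (merge): HEAD=main@C [dev=A fix=B main=C]
After op 8 (commit): HEAD=main@D [dev=A fix=B main=D]
ancestors(fix=B): ['A', 'B']
ancestors(main=D): ['A', 'B', 'C', 'D']
common: ['A', 'B']

Answer: B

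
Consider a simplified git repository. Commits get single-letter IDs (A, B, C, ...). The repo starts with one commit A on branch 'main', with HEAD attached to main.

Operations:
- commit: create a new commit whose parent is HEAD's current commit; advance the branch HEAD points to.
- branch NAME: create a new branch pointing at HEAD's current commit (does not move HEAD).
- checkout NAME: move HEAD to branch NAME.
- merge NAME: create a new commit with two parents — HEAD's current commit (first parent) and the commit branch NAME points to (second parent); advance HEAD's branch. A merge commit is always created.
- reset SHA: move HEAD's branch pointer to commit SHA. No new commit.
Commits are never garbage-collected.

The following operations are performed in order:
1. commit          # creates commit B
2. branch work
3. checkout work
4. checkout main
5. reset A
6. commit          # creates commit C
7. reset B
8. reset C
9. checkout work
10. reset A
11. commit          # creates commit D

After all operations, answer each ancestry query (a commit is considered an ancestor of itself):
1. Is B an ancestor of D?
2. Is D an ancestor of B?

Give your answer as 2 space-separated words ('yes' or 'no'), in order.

After op 1 (commit): HEAD=main@B [main=B]
After op 2 (branch): HEAD=main@B [main=B work=B]
After op 3 (checkout): HEAD=work@B [main=B work=B]
After op 4 (checkout): HEAD=main@B [main=B work=B]
After op 5 (reset): HEAD=main@A [main=A work=B]
After op 6 (commit): HEAD=main@C [main=C work=B]
After op 7 (reset): HEAD=main@B [main=B work=B]
After op 8 (reset): HEAD=main@C [main=C work=B]
After op 9 (checkout): HEAD=work@B [main=C work=B]
After op 10 (reset): HEAD=work@A [main=C work=A]
After op 11 (commit): HEAD=work@D [main=C work=D]
ancestors(D) = {A,D}; B in? no
ancestors(B) = {A,B}; D in? no

Answer: no no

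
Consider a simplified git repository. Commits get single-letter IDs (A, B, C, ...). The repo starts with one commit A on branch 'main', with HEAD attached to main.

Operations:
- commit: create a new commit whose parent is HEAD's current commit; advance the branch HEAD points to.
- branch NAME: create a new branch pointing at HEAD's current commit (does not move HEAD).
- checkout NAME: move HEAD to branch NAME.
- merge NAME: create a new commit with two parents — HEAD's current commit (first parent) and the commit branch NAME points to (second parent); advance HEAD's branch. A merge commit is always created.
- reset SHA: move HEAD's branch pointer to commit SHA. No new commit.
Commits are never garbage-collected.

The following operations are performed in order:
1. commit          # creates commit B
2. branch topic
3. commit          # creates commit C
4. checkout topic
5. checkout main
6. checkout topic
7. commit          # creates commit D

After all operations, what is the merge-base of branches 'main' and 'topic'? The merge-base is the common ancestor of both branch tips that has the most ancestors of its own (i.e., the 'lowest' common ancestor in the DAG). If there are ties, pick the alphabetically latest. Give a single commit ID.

After op 1 (commit): HEAD=main@B [main=B]
After op 2 (branch): HEAD=main@B [main=B topic=B]
After op 3 (commit): HEAD=main@C [main=C topic=B]
After op 4 (checkout): HEAD=topic@B [main=C topic=B]
After op 5 (checkout): HEAD=main@C [main=C topic=B]
After op 6 (checkout): HEAD=topic@B [main=C topic=B]
After op 7 (commit): HEAD=topic@D [main=C topic=D]
ancestors(main=C): ['A', 'B', 'C']
ancestors(topic=D): ['A', 'B', 'D']
common: ['A', 'B']

Answer: B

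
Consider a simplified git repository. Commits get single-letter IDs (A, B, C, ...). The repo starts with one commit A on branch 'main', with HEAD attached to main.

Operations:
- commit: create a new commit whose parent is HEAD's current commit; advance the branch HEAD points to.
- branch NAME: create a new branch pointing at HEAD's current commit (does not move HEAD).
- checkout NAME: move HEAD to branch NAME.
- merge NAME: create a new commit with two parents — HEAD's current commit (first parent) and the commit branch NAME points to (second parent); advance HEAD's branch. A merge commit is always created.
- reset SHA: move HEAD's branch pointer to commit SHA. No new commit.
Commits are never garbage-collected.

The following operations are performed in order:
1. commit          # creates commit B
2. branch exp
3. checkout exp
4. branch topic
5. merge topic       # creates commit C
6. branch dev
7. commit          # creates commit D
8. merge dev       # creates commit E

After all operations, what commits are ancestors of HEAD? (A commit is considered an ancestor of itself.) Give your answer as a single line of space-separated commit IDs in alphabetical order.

After op 1 (commit): HEAD=main@B [main=B]
After op 2 (branch): HEAD=main@B [exp=B main=B]
After op 3 (checkout): HEAD=exp@B [exp=B main=B]
After op 4 (branch): HEAD=exp@B [exp=B main=B topic=B]
After op 5 (merge): HEAD=exp@C [exp=C main=B topic=B]
After op 6 (branch): HEAD=exp@C [dev=C exp=C main=B topic=B]
After op 7 (commit): HEAD=exp@D [dev=C exp=D main=B topic=B]
After op 8 (merge): HEAD=exp@E [dev=C exp=E main=B topic=B]

Answer: A B C D E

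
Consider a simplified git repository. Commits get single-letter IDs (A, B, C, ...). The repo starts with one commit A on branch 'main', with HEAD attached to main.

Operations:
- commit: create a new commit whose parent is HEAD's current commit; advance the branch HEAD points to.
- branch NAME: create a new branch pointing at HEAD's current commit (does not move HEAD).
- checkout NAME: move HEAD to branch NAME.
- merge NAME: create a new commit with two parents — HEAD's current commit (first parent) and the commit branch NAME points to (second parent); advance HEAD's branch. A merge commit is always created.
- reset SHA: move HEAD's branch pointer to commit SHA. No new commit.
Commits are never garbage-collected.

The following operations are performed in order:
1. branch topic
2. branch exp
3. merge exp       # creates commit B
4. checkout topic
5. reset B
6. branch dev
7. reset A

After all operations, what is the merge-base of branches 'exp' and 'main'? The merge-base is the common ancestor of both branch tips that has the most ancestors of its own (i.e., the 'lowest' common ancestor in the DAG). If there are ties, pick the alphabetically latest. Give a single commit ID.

After op 1 (branch): HEAD=main@A [main=A topic=A]
After op 2 (branch): HEAD=main@A [exp=A main=A topic=A]
After op 3 (merge): HEAD=main@B [exp=A main=B topic=A]
After op 4 (checkout): HEAD=topic@A [exp=A main=B topic=A]
After op 5 (reset): HEAD=topic@B [exp=A main=B topic=B]
After op 6 (branch): HEAD=topic@B [dev=B exp=A main=B topic=B]
After op 7 (reset): HEAD=topic@A [dev=B exp=A main=B topic=A]
ancestors(exp=A): ['A']
ancestors(main=B): ['A', 'B']
common: ['A']

Answer: A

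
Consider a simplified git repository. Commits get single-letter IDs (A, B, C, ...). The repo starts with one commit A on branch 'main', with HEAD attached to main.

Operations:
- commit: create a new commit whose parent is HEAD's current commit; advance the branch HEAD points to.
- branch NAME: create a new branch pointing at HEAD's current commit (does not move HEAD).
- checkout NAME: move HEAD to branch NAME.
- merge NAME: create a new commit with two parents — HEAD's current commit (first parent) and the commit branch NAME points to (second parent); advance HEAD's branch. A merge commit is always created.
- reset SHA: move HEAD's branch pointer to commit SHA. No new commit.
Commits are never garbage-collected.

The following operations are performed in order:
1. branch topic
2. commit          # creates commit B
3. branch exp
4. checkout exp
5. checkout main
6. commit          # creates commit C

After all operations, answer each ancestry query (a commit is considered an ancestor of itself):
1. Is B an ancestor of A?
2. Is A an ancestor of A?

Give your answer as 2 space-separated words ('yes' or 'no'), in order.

After op 1 (branch): HEAD=main@A [main=A topic=A]
After op 2 (commit): HEAD=main@B [main=B topic=A]
After op 3 (branch): HEAD=main@B [exp=B main=B topic=A]
After op 4 (checkout): HEAD=exp@B [exp=B main=B topic=A]
After op 5 (checkout): HEAD=main@B [exp=B main=B topic=A]
After op 6 (commit): HEAD=main@C [exp=B main=C topic=A]
ancestors(A) = {A}; B in? no
ancestors(A) = {A}; A in? yes

Answer: no yes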